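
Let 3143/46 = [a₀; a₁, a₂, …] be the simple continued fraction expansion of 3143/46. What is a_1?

3

3143 ÷ 46 → quotient 68, remainder 15
46 ÷ 15 → quotient 3, remainder 1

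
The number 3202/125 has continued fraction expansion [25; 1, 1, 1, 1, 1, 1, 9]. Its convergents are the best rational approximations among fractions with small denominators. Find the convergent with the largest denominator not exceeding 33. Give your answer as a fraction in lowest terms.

List convergents until the denominator exceeds the bound:
a_0 = 25: 25/1  (≤ bound)
a_1 = 1: 26/1  (≤ bound)
a_2 = 1: 51/2  (≤ bound)
a_3 = 1: 77/3  (≤ bound)
a_4 = 1: 128/5  (≤ bound)
a_5 = 1: 205/8  (≤ bound)
a_6 = 1: 333/13  (≤ bound)
a_7 = 9: 3202/125  (> 33, stop)

333/13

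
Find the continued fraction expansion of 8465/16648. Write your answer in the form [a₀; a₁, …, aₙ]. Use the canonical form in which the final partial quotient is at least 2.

8465 = 0·16648 + 8465, so a_0 = 0
16648 = 1·8465 + 8183, so a_1 = 1
8465 = 1·8183 + 282, so a_2 = 1
8183 = 29·282 + 5, so a_3 = 29
282 = 56·5 + 2, so a_4 = 56
5 = 2·2 + 1, so a_5 = 2
2 = 2·1 + 0, so a_6 = 2

[0; 1, 1, 29, 56, 2, 2]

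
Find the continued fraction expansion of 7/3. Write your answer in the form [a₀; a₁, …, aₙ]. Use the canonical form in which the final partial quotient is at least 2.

[2; 3]

⌊7/3⌋ = 2, remainder 1
⌊3/1⌋ = 3, remainder 0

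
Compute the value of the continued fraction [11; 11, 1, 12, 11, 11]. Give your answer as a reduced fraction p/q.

211059/19042

Use the convergent recurrence hₖ = aₖ·hₖ₋₁ + hₖ₋₂ (and likewise for the denominators kₖ):
a_0 = 11: 11/1
a_1 = 11: 122/11
a_2 = 1: 133/12
a_3 = 12: 1718/155
a_4 = 11: 19031/1717
a_5 = 11: 211059/19042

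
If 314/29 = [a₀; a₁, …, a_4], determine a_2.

Repeatedly divide and take the remainder:
314 = 10·29 + 24, so a_0 = 10
29 = 1·24 + 5, so a_1 = 1
24 = 4·5 + 4, so a_2 = 4

4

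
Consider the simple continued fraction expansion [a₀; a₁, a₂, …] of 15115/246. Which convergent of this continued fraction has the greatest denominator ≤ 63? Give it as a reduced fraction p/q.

553/9

a_0 = 61: 61/1  (≤ bound)
a_1 = 2: 123/2  (≤ bound)
a_2 = 3: 430/7  (≤ bound)
a_3 = 1: 553/9  (≤ bound)
a_4 = 8: 4854/79  (> 63, stop)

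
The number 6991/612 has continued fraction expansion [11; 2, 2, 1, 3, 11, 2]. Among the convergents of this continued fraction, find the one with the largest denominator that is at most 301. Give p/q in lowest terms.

List convergents until the denominator exceeds the bound:
a_0 = 11: 11/1  (≤ bound)
a_1 = 2: 23/2  (≤ bound)
a_2 = 2: 57/5  (≤ bound)
a_3 = 1: 80/7  (≤ bound)
a_4 = 3: 297/26  (≤ bound)
a_5 = 11: 3347/293  (≤ bound)
a_6 = 2: 6991/612  (> 301, stop)

3347/293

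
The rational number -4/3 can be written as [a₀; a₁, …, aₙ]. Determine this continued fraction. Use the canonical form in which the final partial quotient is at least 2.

⌊-4/3⌋ = -2, remainder 2
⌊3/2⌋ = 1, remainder 1
⌊2/1⌋ = 2, remainder 0

[-2; 1, 2]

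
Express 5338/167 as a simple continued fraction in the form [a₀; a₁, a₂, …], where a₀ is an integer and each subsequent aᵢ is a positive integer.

[31; 1, 26, 1, 5]

⌊5338/167⌋ = 31, remainder 161
⌊167/161⌋ = 1, remainder 6
⌊161/6⌋ = 26, remainder 5
⌊6/5⌋ = 1, remainder 1
⌊5/1⌋ = 5, remainder 0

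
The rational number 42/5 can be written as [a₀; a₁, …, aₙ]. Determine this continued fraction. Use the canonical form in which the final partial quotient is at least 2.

[8; 2, 2]

Apply division with remainder until the remainder is 0:
⌊42/5⌋ = 8, remainder 2
⌊5/2⌋ = 2, remainder 1
⌊2/1⌋ = 2, remainder 0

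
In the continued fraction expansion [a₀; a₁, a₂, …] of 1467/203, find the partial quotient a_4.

1467 = 7·203 + 46, so a_0 = 7
203 = 4·46 + 19, so a_1 = 4
46 = 2·19 + 8, so a_2 = 2
19 = 2·8 + 3, so a_3 = 2
8 = 2·3 + 2, so a_4 = 2

2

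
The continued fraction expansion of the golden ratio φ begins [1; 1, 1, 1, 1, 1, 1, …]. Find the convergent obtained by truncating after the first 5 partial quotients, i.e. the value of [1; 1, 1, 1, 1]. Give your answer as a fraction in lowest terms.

Start with 1.
1 + 1/(1/1) = 1 + 1/1 = 2/1
1 + 1/(2/1) = 1 + 1/2 = 3/2
1 + 1/(3/2) = 1 + 2/3 = 5/3
1 + 1/(5/3) = 1 + 3/5 = 8/5

8/5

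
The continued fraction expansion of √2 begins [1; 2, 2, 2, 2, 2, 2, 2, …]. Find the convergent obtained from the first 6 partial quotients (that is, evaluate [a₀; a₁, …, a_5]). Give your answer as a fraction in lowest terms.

99/70

a_0 = 1: 1/1
a_1 = 2: 3/2
a_2 = 2: 7/5
a_3 = 2: 17/12
a_4 = 2: 41/29
a_5 = 2: 99/70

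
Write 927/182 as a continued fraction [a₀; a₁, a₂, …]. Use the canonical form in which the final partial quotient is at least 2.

[5; 10, 1, 2, 2, 2]

Repeatedly divide and take the remainder:
927 ÷ 182 → quotient 5, remainder 17
182 ÷ 17 → quotient 10, remainder 12
17 ÷ 12 → quotient 1, remainder 5
12 ÷ 5 → quotient 2, remainder 2
5 ÷ 2 → quotient 2, remainder 1
2 ÷ 1 → quotient 2, remainder 0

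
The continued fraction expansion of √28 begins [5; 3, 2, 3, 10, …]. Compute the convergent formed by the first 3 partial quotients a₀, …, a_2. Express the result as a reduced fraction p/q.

37/7

a_0 = 5: 5/1
a_1 = 3: 16/3
a_2 = 2: 37/7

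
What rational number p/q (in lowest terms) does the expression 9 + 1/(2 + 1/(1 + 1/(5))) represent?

159/17

Compute successive convergents:
a_0 = 9: 9/1
a_1 = 2: 19/2
a_2 = 1: 28/3
a_3 = 5: 159/17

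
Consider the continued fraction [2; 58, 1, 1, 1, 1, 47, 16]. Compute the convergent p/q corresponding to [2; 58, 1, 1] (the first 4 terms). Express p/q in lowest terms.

236/117

Start with 1.
1 + 1/(1/1) = 1 + 1/1 = 2/1
58 + 1/(2/1) = 58 + 1/2 = 117/2
2 + 1/(117/2) = 2 + 2/117 = 236/117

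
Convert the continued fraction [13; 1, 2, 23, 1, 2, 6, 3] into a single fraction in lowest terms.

Starting at the tail and folding back:
Start with 3.
6 + 1/(3/1) = 6 + 1/3 = 19/3
2 + 1/(19/3) = 2 + 3/19 = 41/19
1 + 1/(41/19) = 1 + 19/41 = 60/41
23 + 1/(60/41) = 23 + 41/60 = 1421/60
2 + 1/(1421/60) = 2 + 60/1421 = 2902/1421
1 + 1/(2902/1421) = 1 + 1421/2902 = 4323/2902
13 + 1/(4323/2902) = 13 + 2902/4323 = 59101/4323

59101/4323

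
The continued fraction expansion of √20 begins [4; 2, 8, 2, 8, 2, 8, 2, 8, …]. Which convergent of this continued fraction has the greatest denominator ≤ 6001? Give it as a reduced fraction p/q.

a_0 = 4: 4/1  (≤ bound)
a_1 = 2: 9/2  (≤ bound)
a_2 = 8: 76/17  (≤ bound)
a_3 = 2: 161/36  (≤ bound)
a_4 = 8: 1364/305  (≤ bound)
a_5 = 2: 2889/646  (≤ bound)
a_6 = 8: 24476/5473  (≤ bound)
a_7 = 2: 51841/11592  (> 6001, stop)

24476/5473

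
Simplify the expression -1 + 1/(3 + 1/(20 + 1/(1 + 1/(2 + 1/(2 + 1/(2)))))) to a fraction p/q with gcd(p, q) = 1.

Compute successive convergents:
a_0 = -1: -1/1
a_1 = 3: -2/3
a_2 = 20: -41/61
a_3 = 1: -43/64
a_4 = 2: -127/189
a_5 = 2: -297/442
a_6 = 2: -721/1073

-721/1073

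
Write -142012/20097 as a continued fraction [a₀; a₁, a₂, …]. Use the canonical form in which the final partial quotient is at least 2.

[-8; 1, 14, 13, 14, 1, 1, 3]

-142012 = -8·20097 + 18764, so a_0 = -8
20097 = 1·18764 + 1333, so a_1 = 1
18764 = 14·1333 + 102, so a_2 = 14
1333 = 13·102 + 7, so a_3 = 13
102 = 14·7 + 4, so a_4 = 14
7 = 1·4 + 3, so a_5 = 1
4 = 1·3 + 1, so a_6 = 1
3 = 3·1 + 0, so a_7 = 3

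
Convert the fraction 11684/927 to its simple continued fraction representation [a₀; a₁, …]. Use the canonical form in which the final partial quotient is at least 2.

⌊11684/927⌋ = 12, remainder 560
⌊927/560⌋ = 1, remainder 367
⌊560/367⌋ = 1, remainder 193
⌊367/193⌋ = 1, remainder 174
⌊193/174⌋ = 1, remainder 19
⌊174/19⌋ = 9, remainder 3
⌊19/3⌋ = 6, remainder 1
⌊3/1⌋ = 3, remainder 0

[12; 1, 1, 1, 1, 9, 6, 3]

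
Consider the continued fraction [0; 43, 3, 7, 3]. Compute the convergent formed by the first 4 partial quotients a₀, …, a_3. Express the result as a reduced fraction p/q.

a_0 = 0: 0/1
a_1 = 43: 1/43
a_2 = 3: 3/130
a_3 = 7: 22/953

22/953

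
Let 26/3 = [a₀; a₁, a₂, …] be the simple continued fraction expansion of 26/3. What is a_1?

1

Run the Euclidean algorithm, recording each quotient:
⌊26/3⌋ = 8, remainder 2
⌊3/2⌋ = 1, remainder 1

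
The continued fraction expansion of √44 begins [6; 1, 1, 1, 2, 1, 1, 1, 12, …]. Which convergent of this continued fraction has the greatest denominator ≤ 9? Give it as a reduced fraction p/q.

a_0 = 6: 6/1  (≤ bound)
a_1 = 1: 7/1  (≤ bound)
a_2 = 1: 13/2  (≤ bound)
a_3 = 1: 20/3  (≤ bound)
a_4 = 2: 53/8  (≤ bound)
a_5 = 1: 73/11  (> 9, stop)

53/8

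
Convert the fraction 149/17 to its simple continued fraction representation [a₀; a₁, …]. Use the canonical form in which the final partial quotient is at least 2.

⌊149/17⌋ = 8, remainder 13
⌊17/13⌋ = 1, remainder 4
⌊13/4⌋ = 3, remainder 1
⌊4/1⌋ = 4, remainder 0

[8; 1, 3, 4]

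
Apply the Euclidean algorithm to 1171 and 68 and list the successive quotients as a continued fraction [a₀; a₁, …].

[17; 4, 1, 1, 7]

Apply division with remainder until the remainder is 0:
1171 = 17·68 + 15, so a_0 = 17
68 = 4·15 + 8, so a_1 = 4
15 = 1·8 + 7, so a_2 = 1
8 = 1·7 + 1, so a_3 = 1
7 = 7·1 + 0, so a_4 = 7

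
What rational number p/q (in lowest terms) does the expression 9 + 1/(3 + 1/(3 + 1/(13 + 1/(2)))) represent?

2567/276

Compute successive convergents:
a_0 = 9: 9/1
a_1 = 3: 28/3
a_2 = 3: 93/10
a_3 = 13: 1237/133
a_4 = 2: 2567/276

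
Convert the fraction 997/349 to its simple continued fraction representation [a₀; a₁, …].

[2; 1, 5, 1, 49]

997 ÷ 349 → quotient 2, remainder 299
349 ÷ 299 → quotient 1, remainder 50
299 ÷ 50 → quotient 5, remainder 49
50 ÷ 49 → quotient 1, remainder 1
49 ÷ 1 → quotient 49, remainder 0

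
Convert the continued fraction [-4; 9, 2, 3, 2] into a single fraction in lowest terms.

-588/151

Collapse the nested fraction from the inside out:
Start with 2.
3 + 1/(2/1) = 3 + 1/2 = 7/2
2 + 1/(7/2) = 2 + 2/7 = 16/7
9 + 1/(16/7) = 9 + 7/16 = 151/16
-4 + 1/(151/16) = -4 + 16/151 = -588/151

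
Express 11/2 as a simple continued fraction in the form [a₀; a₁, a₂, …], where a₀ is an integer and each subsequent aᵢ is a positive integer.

[5; 2]

11 ÷ 2 → quotient 5, remainder 1
2 ÷ 1 → quotient 2, remainder 0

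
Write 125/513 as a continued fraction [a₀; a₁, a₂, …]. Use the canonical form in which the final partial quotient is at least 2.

[0; 4, 9, 1, 1, 1, 1, 2]

125 = 0·513 + 125, so a_0 = 0
513 = 4·125 + 13, so a_1 = 4
125 = 9·13 + 8, so a_2 = 9
13 = 1·8 + 5, so a_3 = 1
8 = 1·5 + 3, so a_4 = 1
5 = 1·3 + 2, so a_5 = 1
3 = 1·2 + 1, so a_6 = 1
2 = 2·1 + 0, so a_7 = 2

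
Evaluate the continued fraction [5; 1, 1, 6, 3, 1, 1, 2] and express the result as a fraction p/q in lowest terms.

1351/244

a_0 = 5: 5/1
a_1 = 1: 6/1
a_2 = 1: 11/2
a_3 = 6: 72/13
a_4 = 3: 227/41
a_5 = 1: 299/54
a_6 = 1: 526/95
a_7 = 2: 1351/244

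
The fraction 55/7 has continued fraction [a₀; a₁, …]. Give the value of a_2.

6

Run the Euclidean algorithm, recording each quotient:
⌊55/7⌋ = 7, remainder 6
⌊7/6⌋ = 1, remainder 1
⌊6/1⌋ = 6, remainder 0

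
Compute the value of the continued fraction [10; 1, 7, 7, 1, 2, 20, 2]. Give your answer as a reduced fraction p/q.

Collapse the nested fraction from the inside out:
Start with 2.
20 + 1/(2/1) = 20 + 1/2 = 41/2
2 + 1/(41/2) = 2 + 2/41 = 84/41
1 + 1/(84/41) = 1 + 41/84 = 125/84
7 + 1/(125/84) = 7 + 84/125 = 959/125
7 + 1/(959/125) = 7 + 125/959 = 6838/959
1 + 1/(6838/959) = 1 + 959/6838 = 7797/6838
10 + 1/(7797/6838) = 10 + 6838/7797 = 84808/7797

84808/7797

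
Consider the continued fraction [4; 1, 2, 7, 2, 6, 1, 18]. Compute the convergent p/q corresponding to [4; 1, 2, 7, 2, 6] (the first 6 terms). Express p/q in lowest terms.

Build up convergents one term at a time:
a_0 = 4: 4/1
a_1 = 1: 5/1
a_2 = 2: 14/3
a_3 = 7: 103/22
a_4 = 2: 220/47
a_5 = 6: 1423/304

1423/304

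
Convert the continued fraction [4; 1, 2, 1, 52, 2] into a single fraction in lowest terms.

2023/426

Start with 2.
52 + 1/(2/1) = 52 + 1/2 = 105/2
1 + 1/(105/2) = 1 + 2/105 = 107/105
2 + 1/(107/105) = 2 + 105/107 = 319/107
1 + 1/(319/107) = 1 + 107/319 = 426/319
4 + 1/(426/319) = 4 + 319/426 = 2023/426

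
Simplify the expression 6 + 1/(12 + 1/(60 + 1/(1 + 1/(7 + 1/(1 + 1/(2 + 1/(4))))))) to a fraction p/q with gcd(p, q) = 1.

502918/82673

Start with 4.
2 + 1/(4/1) = 2 + 1/4 = 9/4
1 + 1/(9/4) = 1 + 4/9 = 13/9
7 + 1/(13/9) = 7 + 9/13 = 100/13
1 + 1/(100/13) = 1 + 13/100 = 113/100
60 + 1/(113/100) = 60 + 100/113 = 6880/113
12 + 1/(6880/113) = 12 + 113/6880 = 82673/6880
6 + 1/(82673/6880) = 6 + 6880/82673 = 502918/82673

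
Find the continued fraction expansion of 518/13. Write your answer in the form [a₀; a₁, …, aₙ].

[39; 1, 5, 2]

518 ÷ 13 → quotient 39, remainder 11
13 ÷ 11 → quotient 1, remainder 2
11 ÷ 2 → quotient 5, remainder 1
2 ÷ 1 → quotient 2, remainder 0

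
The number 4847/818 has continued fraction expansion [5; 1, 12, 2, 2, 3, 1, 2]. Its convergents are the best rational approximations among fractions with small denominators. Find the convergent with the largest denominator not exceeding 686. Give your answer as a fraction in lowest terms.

List convergents until the denominator exceeds the bound:
a_0 = 5: 5/1  (≤ bound)
a_1 = 1: 6/1  (≤ bound)
a_2 = 12: 77/13  (≤ bound)
a_3 = 2: 160/27  (≤ bound)
a_4 = 2: 397/67  (≤ bound)
a_5 = 3: 1351/228  (≤ bound)
a_6 = 1: 1748/295  (≤ bound)
a_7 = 2: 4847/818  (> 686, stop)

1748/295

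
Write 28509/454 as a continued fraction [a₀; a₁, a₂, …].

Apply division with remainder until the remainder is 0:
⌊28509/454⌋ = 62, remainder 361
⌊454/361⌋ = 1, remainder 93
⌊361/93⌋ = 3, remainder 82
⌊93/82⌋ = 1, remainder 11
⌊82/11⌋ = 7, remainder 5
⌊11/5⌋ = 2, remainder 1
⌊5/1⌋ = 5, remainder 0

[62; 1, 3, 1, 7, 2, 5]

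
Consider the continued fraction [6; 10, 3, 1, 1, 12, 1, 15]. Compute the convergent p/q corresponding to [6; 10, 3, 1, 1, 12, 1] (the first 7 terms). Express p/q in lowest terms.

5957/977

Start with 1.
12 + 1/(1/1) = 12 + 1/1 = 13/1
1 + 1/(13/1) = 1 + 1/13 = 14/13
1 + 1/(14/13) = 1 + 13/14 = 27/14
3 + 1/(27/14) = 3 + 14/27 = 95/27
10 + 1/(95/27) = 10 + 27/95 = 977/95
6 + 1/(977/95) = 6 + 95/977 = 5957/977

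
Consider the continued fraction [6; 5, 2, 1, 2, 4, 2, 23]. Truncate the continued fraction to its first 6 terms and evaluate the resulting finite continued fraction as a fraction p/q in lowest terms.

Start with 4.
2 + 1/(4/1) = 2 + 1/4 = 9/4
1 + 1/(9/4) = 1 + 4/9 = 13/9
2 + 1/(13/9) = 2 + 9/13 = 35/13
5 + 1/(35/13) = 5 + 13/35 = 188/35
6 + 1/(188/35) = 6 + 35/188 = 1163/188

1163/188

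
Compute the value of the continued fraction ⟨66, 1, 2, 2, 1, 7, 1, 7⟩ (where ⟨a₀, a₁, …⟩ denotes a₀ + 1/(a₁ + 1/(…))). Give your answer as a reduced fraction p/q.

45757/686

Collapse the nested fraction from the inside out:
Start with 7.
1 + 1/(7/1) = 1 + 1/7 = 8/7
7 + 1/(8/7) = 7 + 7/8 = 63/8
1 + 1/(63/8) = 1 + 8/63 = 71/63
2 + 1/(71/63) = 2 + 63/71 = 205/71
2 + 1/(205/71) = 2 + 71/205 = 481/205
1 + 1/(481/205) = 1 + 205/481 = 686/481
66 + 1/(686/481) = 66 + 481/686 = 45757/686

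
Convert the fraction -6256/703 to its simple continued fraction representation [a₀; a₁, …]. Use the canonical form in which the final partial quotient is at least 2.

Repeatedly divide and take the remainder:
⌊-6256/703⌋ = -9, remainder 71
⌊703/71⌋ = 9, remainder 64
⌊71/64⌋ = 1, remainder 7
⌊64/7⌋ = 9, remainder 1
⌊7/1⌋ = 7, remainder 0

[-9; 9, 1, 9, 7]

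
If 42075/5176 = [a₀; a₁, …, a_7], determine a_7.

2

⌊42075/5176⌋ = 8, remainder 667
⌊5176/667⌋ = 7, remainder 507
⌊667/507⌋ = 1, remainder 160
⌊507/160⌋ = 3, remainder 27
⌊160/27⌋ = 5, remainder 25
⌊27/25⌋ = 1, remainder 2
⌊25/2⌋ = 12, remainder 1
⌊2/1⌋ = 2, remainder 0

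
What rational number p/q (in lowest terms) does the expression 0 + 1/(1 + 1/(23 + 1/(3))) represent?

a_0 = 0: 0/1
a_1 = 1: 1/1
a_2 = 23: 23/24
a_3 = 3: 70/73

70/73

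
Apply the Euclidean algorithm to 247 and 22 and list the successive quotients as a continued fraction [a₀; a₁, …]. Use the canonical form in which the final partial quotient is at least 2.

[11; 4, 2, 2]

247 ÷ 22 → quotient 11, remainder 5
22 ÷ 5 → quotient 4, remainder 2
5 ÷ 2 → quotient 2, remainder 1
2 ÷ 1 → quotient 2, remainder 0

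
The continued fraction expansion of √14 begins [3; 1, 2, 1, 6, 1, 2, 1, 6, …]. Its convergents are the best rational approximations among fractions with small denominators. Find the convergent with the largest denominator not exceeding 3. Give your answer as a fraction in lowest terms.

11/3

List convergents until the denominator exceeds the bound:
a_0 = 3: 3/1  (≤ bound)
a_1 = 1: 4/1  (≤ bound)
a_2 = 2: 11/3  (≤ bound)
a_3 = 1: 15/4  (> 3, stop)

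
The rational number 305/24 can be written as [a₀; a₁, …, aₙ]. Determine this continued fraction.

[12; 1, 2, 2, 3]

305 ÷ 24 → quotient 12, remainder 17
24 ÷ 17 → quotient 1, remainder 7
17 ÷ 7 → quotient 2, remainder 3
7 ÷ 3 → quotient 2, remainder 1
3 ÷ 1 → quotient 3, remainder 0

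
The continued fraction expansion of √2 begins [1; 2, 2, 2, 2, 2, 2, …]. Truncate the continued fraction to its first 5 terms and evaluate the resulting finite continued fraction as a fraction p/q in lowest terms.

41/29

Use the convergent recurrence hₖ = aₖ·hₖ₋₁ + hₖ₋₂ (and likewise for the denominators kₖ):
a_0 = 1: 1/1
a_1 = 2: 3/2
a_2 = 2: 7/5
a_3 = 2: 17/12
a_4 = 2: 41/29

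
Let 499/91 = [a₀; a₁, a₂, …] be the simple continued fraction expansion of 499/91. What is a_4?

2

⌊499/91⌋ = 5, remainder 44
⌊91/44⌋ = 2, remainder 3
⌊44/3⌋ = 14, remainder 2
⌊3/2⌋ = 1, remainder 1
⌊2/1⌋ = 2, remainder 0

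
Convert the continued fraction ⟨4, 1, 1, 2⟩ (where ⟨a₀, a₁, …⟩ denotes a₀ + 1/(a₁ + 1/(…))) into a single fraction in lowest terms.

a_0 = 4: 4/1
a_1 = 1: 5/1
a_2 = 1: 9/2
a_3 = 2: 23/5

23/5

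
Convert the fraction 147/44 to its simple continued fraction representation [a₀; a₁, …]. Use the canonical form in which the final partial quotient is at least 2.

[3; 2, 1, 14]

Repeatedly divide and take the remainder:
147 = 3·44 + 15, so a_0 = 3
44 = 2·15 + 14, so a_1 = 2
15 = 1·14 + 1, so a_2 = 1
14 = 14·1 + 0, so a_3 = 14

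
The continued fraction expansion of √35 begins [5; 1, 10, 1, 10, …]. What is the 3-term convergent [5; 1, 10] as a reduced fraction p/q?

a_0 = 5: 5/1
a_1 = 1: 6/1
a_2 = 10: 65/11

65/11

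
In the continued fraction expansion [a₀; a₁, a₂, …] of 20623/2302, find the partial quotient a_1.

Run the Euclidean algorithm, recording each quotient:
20623 = 8·2302 + 2207, so a_0 = 8
2302 = 1·2207 + 95, so a_1 = 1

1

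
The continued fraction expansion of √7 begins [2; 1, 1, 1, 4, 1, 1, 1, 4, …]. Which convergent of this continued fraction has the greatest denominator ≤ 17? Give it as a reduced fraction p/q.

a_0 = 2: 2/1  (≤ bound)
a_1 = 1: 3/1  (≤ bound)
a_2 = 1: 5/2  (≤ bound)
a_3 = 1: 8/3  (≤ bound)
a_4 = 4: 37/14  (≤ bound)
a_5 = 1: 45/17  (≤ bound)
a_6 = 1: 82/31  (> 17, stop)

45/17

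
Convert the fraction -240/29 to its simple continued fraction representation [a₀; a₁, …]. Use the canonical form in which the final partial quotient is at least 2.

-240 = -9·29 + 21, so a_0 = -9
29 = 1·21 + 8, so a_1 = 1
21 = 2·8 + 5, so a_2 = 2
8 = 1·5 + 3, so a_3 = 1
5 = 1·3 + 2, so a_4 = 1
3 = 1·2 + 1, so a_5 = 1
2 = 2·1 + 0, so a_6 = 2

[-9; 1, 2, 1, 1, 1, 2]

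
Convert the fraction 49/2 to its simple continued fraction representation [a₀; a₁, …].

[24; 2]

49 = 24·2 + 1, so a_0 = 24
2 = 2·1 + 0, so a_1 = 2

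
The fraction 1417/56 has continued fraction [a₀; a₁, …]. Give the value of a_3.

Apply division with remainder until the remainder is 0:
1417 = 25·56 + 17, so a_0 = 25
56 = 3·17 + 5, so a_1 = 3
17 = 3·5 + 2, so a_2 = 3
5 = 2·2 + 1, so a_3 = 2

2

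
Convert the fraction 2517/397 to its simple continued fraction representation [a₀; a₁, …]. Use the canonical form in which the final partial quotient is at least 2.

⌊2517/397⌋ = 6, remainder 135
⌊397/135⌋ = 2, remainder 127
⌊135/127⌋ = 1, remainder 8
⌊127/8⌋ = 15, remainder 7
⌊8/7⌋ = 1, remainder 1
⌊7/1⌋ = 7, remainder 0

[6; 2, 1, 15, 1, 7]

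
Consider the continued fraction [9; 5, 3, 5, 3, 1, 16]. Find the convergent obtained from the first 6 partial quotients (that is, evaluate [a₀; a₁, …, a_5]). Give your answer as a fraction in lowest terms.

3271/356

a_0 = 9: 9/1
a_1 = 5: 46/5
a_2 = 3: 147/16
a_3 = 5: 781/85
a_4 = 3: 2490/271
a_5 = 1: 3271/356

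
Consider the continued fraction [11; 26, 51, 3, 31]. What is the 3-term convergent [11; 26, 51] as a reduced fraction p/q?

14648/1327

Use the convergent recurrence hₖ = aₖ·hₖ₋₁ + hₖ₋₂ (and likewise for the denominators kₖ):
a_0 = 11: 11/1
a_1 = 26: 287/26
a_2 = 51: 14648/1327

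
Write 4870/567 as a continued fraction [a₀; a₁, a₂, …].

[8; 1, 1, 2, 3, 3, 1, 7]

Repeatedly divide and take the remainder:
4870 = 8·567 + 334, so a_0 = 8
567 = 1·334 + 233, so a_1 = 1
334 = 1·233 + 101, so a_2 = 1
233 = 2·101 + 31, so a_3 = 2
101 = 3·31 + 8, so a_4 = 3
31 = 3·8 + 7, so a_5 = 3
8 = 1·7 + 1, so a_6 = 1
7 = 7·1 + 0, so a_7 = 7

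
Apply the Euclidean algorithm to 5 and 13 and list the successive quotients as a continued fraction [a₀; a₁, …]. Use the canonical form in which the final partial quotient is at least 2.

⌊5/13⌋ = 0, remainder 5
⌊13/5⌋ = 2, remainder 3
⌊5/3⌋ = 1, remainder 2
⌊3/2⌋ = 1, remainder 1
⌊2/1⌋ = 2, remainder 0

[0; 2, 1, 1, 2]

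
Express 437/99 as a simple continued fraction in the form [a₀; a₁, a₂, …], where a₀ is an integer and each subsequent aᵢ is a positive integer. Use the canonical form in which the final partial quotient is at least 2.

437 ÷ 99 → quotient 4, remainder 41
99 ÷ 41 → quotient 2, remainder 17
41 ÷ 17 → quotient 2, remainder 7
17 ÷ 7 → quotient 2, remainder 3
7 ÷ 3 → quotient 2, remainder 1
3 ÷ 1 → quotient 3, remainder 0

[4; 2, 2, 2, 2, 3]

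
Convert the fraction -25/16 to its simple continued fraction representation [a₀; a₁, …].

[-2; 2, 3, 2]

⌊-25/16⌋ = -2, remainder 7
⌊16/7⌋ = 2, remainder 2
⌊7/2⌋ = 3, remainder 1
⌊2/1⌋ = 2, remainder 0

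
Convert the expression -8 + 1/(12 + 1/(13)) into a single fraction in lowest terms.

-1243/157

Use the convergent recurrence hₖ = aₖ·hₖ₋₁ + hₖ₋₂ (and likewise for the denominators kₖ):
a_0 = -8: -8/1
a_1 = 12: -95/12
a_2 = 13: -1243/157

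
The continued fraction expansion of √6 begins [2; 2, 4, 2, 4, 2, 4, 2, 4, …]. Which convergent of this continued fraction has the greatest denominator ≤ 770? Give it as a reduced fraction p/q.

a_0 = 2: 2/1  (≤ bound)
a_1 = 2: 5/2  (≤ bound)
a_2 = 4: 22/9  (≤ bound)
a_3 = 2: 49/20  (≤ bound)
a_4 = 4: 218/89  (≤ bound)
a_5 = 2: 485/198  (≤ bound)
a_6 = 4: 2158/881  (> 770, stop)

485/198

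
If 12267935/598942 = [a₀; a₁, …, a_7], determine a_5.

2

12267935 = 20·598942 + 289095, so a_0 = 20
598942 = 2·289095 + 20752, so a_1 = 2
289095 = 13·20752 + 19319, so a_2 = 13
20752 = 1·19319 + 1433, so a_3 = 1
19319 = 13·1433 + 690, so a_4 = 13
1433 = 2·690 + 53, so a_5 = 2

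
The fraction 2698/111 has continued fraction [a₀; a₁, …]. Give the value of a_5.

2698 = 24·111 + 34, so a_0 = 24
111 = 3·34 + 9, so a_1 = 3
34 = 3·9 + 7, so a_2 = 3
9 = 1·7 + 2, so a_3 = 1
7 = 3·2 + 1, so a_4 = 3
2 = 2·1 + 0, so a_5 = 2

2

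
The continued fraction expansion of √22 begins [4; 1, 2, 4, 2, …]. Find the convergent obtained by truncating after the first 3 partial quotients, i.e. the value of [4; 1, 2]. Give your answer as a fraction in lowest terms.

Starting at the tail and folding back:
Start with 2.
1 + 1/(2/1) = 1 + 1/2 = 3/2
4 + 1/(3/2) = 4 + 2/3 = 14/3

14/3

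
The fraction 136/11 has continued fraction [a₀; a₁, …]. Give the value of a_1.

Apply division with remainder until the remainder is 0:
136 = 12·11 + 4, so a_0 = 12
11 = 2·4 + 3, so a_1 = 2

2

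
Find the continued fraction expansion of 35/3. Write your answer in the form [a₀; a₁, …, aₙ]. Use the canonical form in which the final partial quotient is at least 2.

Apply division with remainder until the remainder is 0:
35 ÷ 3 → quotient 11, remainder 2
3 ÷ 2 → quotient 1, remainder 1
2 ÷ 1 → quotient 2, remainder 0

[11; 1, 2]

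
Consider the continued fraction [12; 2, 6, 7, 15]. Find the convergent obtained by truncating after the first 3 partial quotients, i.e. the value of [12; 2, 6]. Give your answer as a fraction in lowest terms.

Starting at the tail and folding back:
Start with 6.
2 + 1/(6/1) = 2 + 1/6 = 13/6
12 + 1/(13/6) = 12 + 6/13 = 162/13

162/13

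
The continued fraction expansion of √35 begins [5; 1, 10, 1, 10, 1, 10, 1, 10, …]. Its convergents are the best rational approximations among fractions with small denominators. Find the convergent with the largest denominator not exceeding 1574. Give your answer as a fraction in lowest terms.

a_0 = 5: 5/1  (≤ bound)
a_1 = 1: 6/1  (≤ bound)
a_2 = 10: 65/11  (≤ bound)
a_3 = 1: 71/12  (≤ bound)
a_4 = 10: 775/131  (≤ bound)
a_5 = 1: 846/143  (≤ bound)
a_6 = 10: 9235/1561  (≤ bound)
a_7 = 1: 10081/1704  (> 1574, stop)

9235/1561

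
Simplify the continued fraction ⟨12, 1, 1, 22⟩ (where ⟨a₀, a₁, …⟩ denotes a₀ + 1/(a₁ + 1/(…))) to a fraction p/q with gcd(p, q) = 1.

Build up convergents one term at a time:
a_0 = 12: 12/1
a_1 = 1: 13/1
a_2 = 1: 25/2
a_3 = 22: 563/45

563/45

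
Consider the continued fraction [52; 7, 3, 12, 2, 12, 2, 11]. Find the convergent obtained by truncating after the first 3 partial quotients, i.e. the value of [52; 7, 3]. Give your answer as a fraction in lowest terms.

1147/22

Starting at the tail and folding back:
Start with 3.
7 + 1/(3/1) = 7 + 1/3 = 22/3
52 + 1/(22/3) = 52 + 3/22 = 1147/22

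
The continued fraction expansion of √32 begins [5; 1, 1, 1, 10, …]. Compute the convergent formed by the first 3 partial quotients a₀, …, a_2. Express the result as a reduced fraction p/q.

11/2

a_0 = 5: 5/1
a_1 = 1: 6/1
a_2 = 1: 11/2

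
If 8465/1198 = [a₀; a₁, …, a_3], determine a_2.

⌊8465/1198⌋ = 7, remainder 79
⌊1198/79⌋ = 15, remainder 13
⌊79/13⌋ = 6, remainder 1

6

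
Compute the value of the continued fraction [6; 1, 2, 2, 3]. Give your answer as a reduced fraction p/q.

a_0 = 6: 6/1
a_1 = 1: 7/1
a_2 = 2: 20/3
a_3 = 2: 47/7
a_4 = 3: 161/24

161/24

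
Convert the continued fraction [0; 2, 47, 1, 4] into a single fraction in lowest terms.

a_0 = 0: 0/1
a_1 = 2: 1/2
a_2 = 47: 47/95
a_3 = 1: 48/97
a_4 = 4: 239/483

239/483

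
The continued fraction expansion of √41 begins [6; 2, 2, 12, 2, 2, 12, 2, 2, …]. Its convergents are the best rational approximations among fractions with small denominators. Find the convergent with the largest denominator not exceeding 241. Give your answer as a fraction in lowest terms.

826/129

a_0 = 6: 6/1  (≤ bound)
a_1 = 2: 13/2  (≤ bound)
a_2 = 2: 32/5  (≤ bound)
a_3 = 12: 397/62  (≤ bound)
a_4 = 2: 826/129  (≤ bound)
a_5 = 2: 2049/320  (> 241, stop)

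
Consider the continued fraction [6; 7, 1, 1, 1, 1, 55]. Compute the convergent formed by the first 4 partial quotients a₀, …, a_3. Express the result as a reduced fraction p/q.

92/15

a_0 = 6: 6/1
a_1 = 7: 43/7
a_2 = 1: 49/8
a_3 = 1: 92/15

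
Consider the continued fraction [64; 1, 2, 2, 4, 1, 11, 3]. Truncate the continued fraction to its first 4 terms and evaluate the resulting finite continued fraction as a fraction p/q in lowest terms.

453/7

Starting at the tail and folding back:
Start with 2.
2 + 1/(2/1) = 2 + 1/2 = 5/2
1 + 1/(5/2) = 1 + 2/5 = 7/5
64 + 1/(7/5) = 64 + 5/7 = 453/7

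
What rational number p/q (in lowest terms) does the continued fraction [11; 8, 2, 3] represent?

a_0 = 11: 11/1
a_1 = 8: 89/8
a_2 = 2: 189/17
a_3 = 3: 656/59

656/59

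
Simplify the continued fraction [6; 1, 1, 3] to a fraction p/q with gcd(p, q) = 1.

Compute successive convergents:
a_0 = 6: 6/1
a_1 = 1: 7/1
a_2 = 1: 13/2
a_3 = 3: 46/7

46/7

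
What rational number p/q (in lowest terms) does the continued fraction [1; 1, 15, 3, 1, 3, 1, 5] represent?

3468/1789

Collapse the nested fraction from the inside out:
Start with 5.
1 + 1/(5/1) = 1 + 1/5 = 6/5
3 + 1/(6/5) = 3 + 5/6 = 23/6
1 + 1/(23/6) = 1 + 6/23 = 29/23
3 + 1/(29/23) = 3 + 23/29 = 110/29
15 + 1/(110/29) = 15 + 29/110 = 1679/110
1 + 1/(1679/110) = 1 + 110/1679 = 1789/1679
1 + 1/(1789/1679) = 1 + 1679/1789 = 3468/1789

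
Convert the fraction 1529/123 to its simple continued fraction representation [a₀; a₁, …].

⌊1529/123⌋ = 12, remainder 53
⌊123/53⌋ = 2, remainder 17
⌊53/17⌋ = 3, remainder 2
⌊17/2⌋ = 8, remainder 1
⌊2/1⌋ = 2, remainder 0

[12; 2, 3, 8, 2]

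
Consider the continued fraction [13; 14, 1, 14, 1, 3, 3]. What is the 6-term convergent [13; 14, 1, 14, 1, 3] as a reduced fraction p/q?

12296/941

Build up convergents one term at a time:
a_0 = 13: 13/1
a_1 = 14: 183/14
a_2 = 1: 196/15
a_3 = 14: 2927/224
a_4 = 1: 3123/239
a_5 = 3: 12296/941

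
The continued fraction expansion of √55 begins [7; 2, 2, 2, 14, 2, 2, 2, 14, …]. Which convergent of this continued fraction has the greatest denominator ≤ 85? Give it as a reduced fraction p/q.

a_0 = 7: 7/1  (≤ bound)
a_1 = 2: 15/2  (≤ bound)
a_2 = 2: 37/5  (≤ bound)
a_3 = 2: 89/12  (≤ bound)
a_4 = 14: 1283/173  (> 85, stop)

89/12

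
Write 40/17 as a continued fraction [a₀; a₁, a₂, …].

Apply division with remainder until the remainder is 0:
⌊40/17⌋ = 2, remainder 6
⌊17/6⌋ = 2, remainder 5
⌊6/5⌋ = 1, remainder 1
⌊5/1⌋ = 5, remainder 0

[2; 2, 1, 5]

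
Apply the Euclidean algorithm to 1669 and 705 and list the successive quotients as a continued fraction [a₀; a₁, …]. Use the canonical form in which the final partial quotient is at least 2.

1669 = 2·705 + 259, so a_0 = 2
705 = 2·259 + 187, so a_1 = 2
259 = 1·187 + 72, so a_2 = 1
187 = 2·72 + 43, so a_3 = 2
72 = 1·43 + 29, so a_4 = 1
43 = 1·29 + 14, so a_5 = 1
29 = 2·14 + 1, so a_6 = 2
14 = 14·1 + 0, so a_7 = 14

[2; 2, 1, 2, 1, 1, 2, 14]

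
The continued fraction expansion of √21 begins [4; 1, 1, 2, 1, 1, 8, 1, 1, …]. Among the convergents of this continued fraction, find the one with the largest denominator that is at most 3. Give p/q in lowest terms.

9/2

a_0 = 4: 4/1  (≤ bound)
a_1 = 1: 5/1  (≤ bound)
a_2 = 1: 9/2  (≤ bound)
a_3 = 2: 23/5  (> 3, stop)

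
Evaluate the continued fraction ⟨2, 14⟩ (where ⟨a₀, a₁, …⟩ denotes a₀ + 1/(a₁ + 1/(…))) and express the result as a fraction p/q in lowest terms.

29/14

a_0 = 2: 2/1
a_1 = 14: 29/14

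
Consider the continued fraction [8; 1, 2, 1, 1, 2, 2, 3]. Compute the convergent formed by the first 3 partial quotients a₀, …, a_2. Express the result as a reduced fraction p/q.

26/3

a_0 = 8: 8/1
a_1 = 1: 9/1
a_2 = 2: 26/3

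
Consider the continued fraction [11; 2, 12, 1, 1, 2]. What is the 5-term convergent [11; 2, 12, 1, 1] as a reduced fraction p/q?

597/52

Start with 1.
1 + 1/(1/1) = 1 + 1/1 = 2/1
12 + 1/(2/1) = 12 + 1/2 = 25/2
2 + 1/(25/2) = 2 + 2/25 = 52/25
11 + 1/(52/25) = 11 + 25/52 = 597/52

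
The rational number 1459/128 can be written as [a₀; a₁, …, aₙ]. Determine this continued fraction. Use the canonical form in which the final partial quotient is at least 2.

⌊1459/128⌋ = 11, remainder 51
⌊128/51⌋ = 2, remainder 26
⌊51/26⌋ = 1, remainder 25
⌊26/25⌋ = 1, remainder 1
⌊25/1⌋ = 25, remainder 0

[11; 2, 1, 1, 25]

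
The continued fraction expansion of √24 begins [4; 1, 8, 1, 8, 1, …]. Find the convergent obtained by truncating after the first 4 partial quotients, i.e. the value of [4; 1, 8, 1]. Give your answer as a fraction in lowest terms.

a_0 = 4: 4/1
a_1 = 1: 5/1
a_2 = 8: 44/9
a_3 = 1: 49/10

49/10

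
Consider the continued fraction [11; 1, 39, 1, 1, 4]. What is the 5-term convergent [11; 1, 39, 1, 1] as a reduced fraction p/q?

Compute successive convergents:
a_0 = 11: 11/1
a_1 = 1: 12/1
a_2 = 39: 479/40
a_3 = 1: 491/41
a_4 = 1: 970/81

970/81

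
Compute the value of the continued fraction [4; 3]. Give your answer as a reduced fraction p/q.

a_0 = 4: 4/1
a_1 = 3: 13/3

13/3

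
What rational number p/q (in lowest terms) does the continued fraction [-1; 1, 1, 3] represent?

-3/7

Start with 3.
1 + 1/(3/1) = 1 + 1/3 = 4/3
1 + 1/(4/3) = 1 + 3/4 = 7/4
-1 + 1/(7/4) = -1 + 4/7 = -3/7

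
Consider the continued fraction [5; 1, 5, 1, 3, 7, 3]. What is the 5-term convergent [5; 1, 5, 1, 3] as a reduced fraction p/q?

158/27

a_0 = 5: 5/1
a_1 = 1: 6/1
a_2 = 5: 35/6
a_3 = 1: 41/7
a_4 = 3: 158/27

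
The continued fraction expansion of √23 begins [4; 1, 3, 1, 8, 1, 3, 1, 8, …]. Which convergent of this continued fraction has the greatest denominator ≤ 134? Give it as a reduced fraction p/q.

List convergents until the denominator exceeds the bound:
a_0 = 4: 4/1  (≤ bound)
a_1 = 1: 5/1  (≤ bound)
a_2 = 3: 19/4  (≤ bound)
a_3 = 1: 24/5  (≤ bound)
a_4 = 8: 211/44  (≤ bound)
a_5 = 1: 235/49  (≤ bound)
a_6 = 3: 916/191  (> 134, stop)

235/49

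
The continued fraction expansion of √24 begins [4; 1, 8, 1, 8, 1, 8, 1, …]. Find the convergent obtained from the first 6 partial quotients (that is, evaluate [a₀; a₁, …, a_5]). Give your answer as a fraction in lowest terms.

Collapse the nested fraction from the inside out:
Start with 1.
8 + 1/(1/1) = 8 + 1/1 = 9/1
1 + 1/(9/1) = 1 + 1/9 = 10/9
8 + 1/(10/9) = 8 + 9/10 = 89/10
1 + 1/(89/10) = 1 + 10/89 = 99/89
4 + 1/(99/89) = 4 + 89/99 = 485/99

485/99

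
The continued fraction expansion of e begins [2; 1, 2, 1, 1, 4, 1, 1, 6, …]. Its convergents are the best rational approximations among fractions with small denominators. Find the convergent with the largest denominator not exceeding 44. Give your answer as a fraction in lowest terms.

106/39

List convergents until the denominator exceeds the bound:
a_0 = 2: 2/1  (≤ bound)
a_1 = 1: 3/1  (≤ bound)
a_2 = 2: 8/3  (≤ bound)
a_3 = 1: 11/4  (≤ bound)
a_4 = 1: 19/7  (≤ bound)
a_5 = 4: 87/32  (≤ bound)
a_6 = 1: 106/39  (≤ bound)
a_7 = 1: 193/71  (> 44, stop)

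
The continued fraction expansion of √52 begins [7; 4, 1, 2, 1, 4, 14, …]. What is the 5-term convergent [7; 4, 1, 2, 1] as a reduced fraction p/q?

Build up convergents one term at a time:
a_0 = 7: 7/1
a_1 = 4: 29/4
a_2 = 1: 36/5
a_3 = 2: 101/14
a_4 = 1: 137/19

137/19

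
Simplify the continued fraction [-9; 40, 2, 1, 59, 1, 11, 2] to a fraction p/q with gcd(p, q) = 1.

Start with 2.
11 + 1/(2/1) = 11 + 1/2 = 23/2
1 + 1/(23/2) = 1 + 2/23 = 25/23
59 + 1/(25/23) = 59 + 23/25 = 1498/25
1 + 1/(1498/25) = 1 + 25/1498 = 1523/1498
2 + 1/(1523/1498) = 2 + 1498/1523 = 4544/1523
40 + 1/(4544/1523) = 40 + 1523/4544 = 183283/4544
-9 + 1/(183283/4544) = -9 + 4544/183283 = -1645003/183283

-1645003/183283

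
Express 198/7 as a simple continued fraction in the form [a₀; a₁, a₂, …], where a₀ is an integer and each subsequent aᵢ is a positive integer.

[28; 3, 2]

Apply division with remainder until the remainder is 0:
⌊198/7⌋ = 28, remainder 2
⌊7/2⌋ = 3, remainder 1
⌊2/1⌋ = 2, remainder 0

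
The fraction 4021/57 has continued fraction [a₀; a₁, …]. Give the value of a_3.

4021 = 70·57 + 31, so a_0 = 70
57 = 1·31 + 26, so a_1 = 1
31 = 1·26 + 5, so a_2 = 1
26 = 5·5 + 1, so a_3 = 5

5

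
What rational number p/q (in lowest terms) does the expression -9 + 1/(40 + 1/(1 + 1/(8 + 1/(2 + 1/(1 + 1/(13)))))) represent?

Build up convergents one term at a time:
a_0 = -9: -9/1
a_1 = 40: -359/40
a_2 = 1: -368/41
a_3 = 8: -3303/368
a_4 = 2: -6974/777
a_5 = 1: -10277/1145
a_6 = 13: -140575/15662

-140575/15662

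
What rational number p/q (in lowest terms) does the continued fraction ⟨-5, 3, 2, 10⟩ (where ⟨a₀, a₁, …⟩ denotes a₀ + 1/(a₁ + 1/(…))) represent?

-344/73

a_0 = -5: -5/1
a_1 = 3: -14/3
a_2 = 2: -33/7
a_3 = 10: -344/73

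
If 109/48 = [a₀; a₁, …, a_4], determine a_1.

Apply division with remainder until the remainder is 0:
109 ÷ 48 → quotient 2, remainder 13
48 ÷ 13 → quotient 3, remainder 9

3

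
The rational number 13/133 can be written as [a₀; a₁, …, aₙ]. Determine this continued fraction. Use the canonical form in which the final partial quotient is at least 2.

13 ÷ 133 → quotient 0, remainder 13
133 ÷ 13 → quotient 10, remainder 3
13 ÷ 3 → quotient 4, remainder 1
3 ÷ 1 → quotient 3, remainder 0

[0; 10, 4, 3]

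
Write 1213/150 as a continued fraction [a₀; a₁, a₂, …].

[8; 11, 1, 1, 6]

1213 ÷ 150 → quotient 8, remainder 13
150 ÷ 13 → quotient 11, remainder 7
13 ÷ 7 → quotient 1, remainder 6
7 ÷ 6 → quotient 1, remainder 1
6 ÷ 1 → quotient 6, remainder 0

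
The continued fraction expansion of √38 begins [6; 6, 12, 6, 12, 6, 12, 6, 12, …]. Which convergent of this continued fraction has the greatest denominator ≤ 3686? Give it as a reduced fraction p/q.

List convergents until the denominator exceeds the bound:
a_0 = 6: 6/1  (≤ bound)
a_1 = 6: 37/6  (≤ bound)
a_2 = 12: 450/73  (≤ bound)
a_3 = 6: 2737/444  (≤ bound)
a_4 = 12: 33294/5401  (> 3686, stop)

2737/444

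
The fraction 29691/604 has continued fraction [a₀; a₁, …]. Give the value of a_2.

2

29691 = 49·604 + 95, so a_0 = 49
604 = 6·95 + 34, so a_1 = 6
95 = 2·34 + 27, so a_2 = 2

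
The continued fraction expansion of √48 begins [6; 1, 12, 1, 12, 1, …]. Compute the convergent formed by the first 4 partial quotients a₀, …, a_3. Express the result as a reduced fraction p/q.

Start with 1.
12 + 1/(1/1) = 12 + 1/1 = 13/1
1 + 1/(13/1) = 1 + 1/13 = 14/13
6 + 1/(14/13) = 6 + 13/14 = 97/14

97/14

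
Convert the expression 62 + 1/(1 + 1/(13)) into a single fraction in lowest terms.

Use the convergent recurrence hₖ = aₖ·hₖ₋₁ + hₖ₋₂ (and likewise for the denominators kₖ):
a_0 = 62: 62/1
a_1 = 1: 63/1
a_2 = 13: 881/14

881/14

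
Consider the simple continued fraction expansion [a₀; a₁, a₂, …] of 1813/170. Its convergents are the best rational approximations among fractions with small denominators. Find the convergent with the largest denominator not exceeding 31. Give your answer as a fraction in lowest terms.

a_0 = 10: 10/1  (≤ bound)
a_1 = 1: 11/1  (≤ bound)
a_2 = 1: 21/2  (≤ bound)
a_3 = 1: 32/3  (≤ bound)
a_4 = 56: 1813/170  (> 31, stop)

32/3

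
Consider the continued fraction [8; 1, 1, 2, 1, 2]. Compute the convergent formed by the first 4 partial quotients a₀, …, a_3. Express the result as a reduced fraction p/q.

a_0 = 8: 8/1
a_1 = 1: 9/1
a_2 = 1: 17/2
a_3 = 2: 43/5

43/5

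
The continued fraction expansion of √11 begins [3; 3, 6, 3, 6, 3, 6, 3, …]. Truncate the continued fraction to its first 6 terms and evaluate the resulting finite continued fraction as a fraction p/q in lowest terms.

3970/1197

Build up convergents one term at a time:
a_0 = 3: 3/1
a_1 = 3: 10/3
a_2 = 6: 63/19
a_3 = 3: 199/60
a_4 = 6: 1257/379
a_5 = 3: 3970/1197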